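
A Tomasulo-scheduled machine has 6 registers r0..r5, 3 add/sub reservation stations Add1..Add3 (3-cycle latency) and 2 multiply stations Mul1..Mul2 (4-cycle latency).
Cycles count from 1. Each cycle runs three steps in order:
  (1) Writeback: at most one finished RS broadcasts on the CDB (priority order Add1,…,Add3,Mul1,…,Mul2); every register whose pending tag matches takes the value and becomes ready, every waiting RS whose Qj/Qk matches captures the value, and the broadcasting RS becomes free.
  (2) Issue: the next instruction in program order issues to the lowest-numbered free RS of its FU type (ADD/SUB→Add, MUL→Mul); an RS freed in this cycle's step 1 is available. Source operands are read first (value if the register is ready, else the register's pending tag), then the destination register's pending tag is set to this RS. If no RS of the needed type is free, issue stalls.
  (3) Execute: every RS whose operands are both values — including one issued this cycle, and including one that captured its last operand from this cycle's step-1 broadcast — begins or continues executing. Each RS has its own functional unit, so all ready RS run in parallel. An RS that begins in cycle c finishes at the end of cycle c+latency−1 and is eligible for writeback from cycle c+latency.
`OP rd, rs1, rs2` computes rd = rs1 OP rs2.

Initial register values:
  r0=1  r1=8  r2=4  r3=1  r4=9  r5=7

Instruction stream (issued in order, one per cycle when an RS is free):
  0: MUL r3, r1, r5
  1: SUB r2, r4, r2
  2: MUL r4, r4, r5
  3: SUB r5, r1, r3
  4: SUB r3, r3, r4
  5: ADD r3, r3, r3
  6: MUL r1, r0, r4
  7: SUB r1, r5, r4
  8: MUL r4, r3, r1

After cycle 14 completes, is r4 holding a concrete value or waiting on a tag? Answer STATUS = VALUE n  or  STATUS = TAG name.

c1: issue MUL r3<-Mul1 | r0:1,r1:8,r2:4,r3:Mul1,r4:9,r5:7
c2: issue SUB r2<-Add1 | r0:1,r1:8,r2:Add1,r3:Mul1,r4:9,r5:7
c3: issue MUL r4<-Mul2 | r0:1,r1:8,r2:Add1,r3:Mul1,r4:Mul2,r5:7
c4: issue SUB r5<-Add2 | r0:1,r1:8,r2:Add1,r3:Mul1,r4:Mul2,r5:Add2
c5: CDB Add1=5; issue SUB r3<-Add1 | r0:1,r1:8,r2:5,r3:Add1,r4:Mul2,r5:Add2
c6: CDB Mul1=56; issue ADD r3<-Add3 | r0:1,r1:8,r2:5,r3:Add3,r4:Mul2,r5:Add2
c7: CDB Mul2=63; issue MUL r1<-Mul1 | r0:1,r1:Mul1,r2:5,r3:Add3,r4:63,r5:Add2
c8: stall | r0:1,r1:Mul1,r2:5,r3:Add3,r4:63,r5:Add2
c9: CDB Add2=-48; issue SUB r1<-Add2 | r0:1,r1:Add2,r2:5,r3:Add3,r4:63,r5:-48
c10: CDB Add1=-7; issue MUL r4<-Mul2 | r0:1,r1:Add2,r2:5,r3:Add3,r4:Mul2,r5:-48
c11: CDB Mul1=63 | r0:1,r1:Add2,r2:5,r3:Add3,r4:Mul2,r5:-48
c12: CDB Add2=-111 | r0:1,r1:-111,r2:5,r3:Add3,r4:Mul2,r5:-48
c13: CDB Add3=-14 | r0:1,r1:-111,r2:5,r3:-14,r4:Mul2,r5:-48
c14: - | r0:1,r1:-111,r2:5,r3:-14,r4:Mul2,r5:-48

STATUS = TAG Mul2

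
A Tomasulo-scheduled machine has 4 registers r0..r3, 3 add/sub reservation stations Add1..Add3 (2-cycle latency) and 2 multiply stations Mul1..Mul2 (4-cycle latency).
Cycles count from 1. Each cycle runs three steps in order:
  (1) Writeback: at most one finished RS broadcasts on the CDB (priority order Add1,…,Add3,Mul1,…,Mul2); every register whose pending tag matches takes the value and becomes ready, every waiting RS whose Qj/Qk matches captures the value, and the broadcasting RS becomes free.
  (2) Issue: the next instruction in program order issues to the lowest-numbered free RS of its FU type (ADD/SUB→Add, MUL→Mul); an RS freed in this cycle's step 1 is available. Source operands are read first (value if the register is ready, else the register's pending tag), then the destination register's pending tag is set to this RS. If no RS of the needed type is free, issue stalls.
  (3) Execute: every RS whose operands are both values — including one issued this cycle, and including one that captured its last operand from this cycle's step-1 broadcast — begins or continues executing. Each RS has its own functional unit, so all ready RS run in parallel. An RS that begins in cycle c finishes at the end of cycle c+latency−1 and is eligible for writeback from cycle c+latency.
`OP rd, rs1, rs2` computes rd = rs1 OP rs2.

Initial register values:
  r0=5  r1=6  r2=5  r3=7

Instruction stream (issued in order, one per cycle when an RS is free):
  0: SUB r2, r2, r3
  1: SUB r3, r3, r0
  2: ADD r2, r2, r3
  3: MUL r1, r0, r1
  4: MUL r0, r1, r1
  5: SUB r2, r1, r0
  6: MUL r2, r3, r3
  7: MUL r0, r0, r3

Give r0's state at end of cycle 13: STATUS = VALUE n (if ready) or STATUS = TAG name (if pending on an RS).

c1: issue SUB r2<-Add1 | r0:5,r1:6,r2:Add1,r3:7
c2: issue SUB r3<-Add2 | r0:5,r1:6,r2:Add1,r3:Add2
c3: CDB Add1=-2; issue ADD r2<-Add1 | r0:5,r1:6,r2:Add1,r3:Add2
c4: CDB Add2=2; issue MUL r1<-Mul1 | r0:5,r1:Mul1,r2:Add1,r3:2
c5: issue MUL r0<-Mul2 | r0:Mul2,r1:Mul1,r2:Add1,r3:2
c6: CDB Add1=0; issue SUB r2<-Add1 | r0:Mul2,r1:Mul1,r2:Add1,r3:2
c7: stall | r0:Mul2,r1:Mul1,r2:Add1,r3:2
c8: CDB Mul1=30; issue MUL r2<-Mul1 | r0:Mul2,r1:30,r2:Mul1,r3:2
c9: stall | r0:Mul2,r1:30,r2:Mul1,r3:2
c10: stall | r0:Mul2,r1:30,r2:Mul1,r3:2
c11: stall | r0:Mul2,r1:30,r2:Mul1,r3:2
c12: CDB Mul1=4; issue MUL r0<-Mul1 | r0:Mul1,r1:30,r2:4,r3:2
c13: CDB Mul2=900 | r0:Mul1,r1:30,r2:4,r3:2

STATUS = TAG Mul1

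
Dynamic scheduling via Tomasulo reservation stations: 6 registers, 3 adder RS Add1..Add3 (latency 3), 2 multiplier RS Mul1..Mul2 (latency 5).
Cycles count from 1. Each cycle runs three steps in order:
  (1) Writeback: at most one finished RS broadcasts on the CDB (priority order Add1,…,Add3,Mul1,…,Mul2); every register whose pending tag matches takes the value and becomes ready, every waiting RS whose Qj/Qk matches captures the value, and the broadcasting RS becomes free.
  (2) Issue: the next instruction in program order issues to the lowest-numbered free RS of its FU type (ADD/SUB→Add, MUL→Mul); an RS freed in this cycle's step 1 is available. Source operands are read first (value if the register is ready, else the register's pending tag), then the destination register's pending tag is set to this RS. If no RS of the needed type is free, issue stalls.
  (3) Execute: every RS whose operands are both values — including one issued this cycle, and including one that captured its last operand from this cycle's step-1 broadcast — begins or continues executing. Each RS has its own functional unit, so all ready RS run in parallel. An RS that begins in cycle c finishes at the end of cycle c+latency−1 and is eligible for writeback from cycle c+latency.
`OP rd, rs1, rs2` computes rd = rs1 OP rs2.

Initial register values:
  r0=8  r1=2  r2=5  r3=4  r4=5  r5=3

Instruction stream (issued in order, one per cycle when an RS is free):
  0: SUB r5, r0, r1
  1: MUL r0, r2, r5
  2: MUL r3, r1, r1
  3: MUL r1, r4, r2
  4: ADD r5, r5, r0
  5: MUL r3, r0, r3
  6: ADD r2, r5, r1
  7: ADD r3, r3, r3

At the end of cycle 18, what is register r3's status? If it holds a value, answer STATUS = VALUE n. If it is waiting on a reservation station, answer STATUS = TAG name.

cycle 1: issue SUB r5<-Add1 // r0:8,r1:2,r2:5,r3:4,r4:5,r5:Add1
cycle 2: issue MUL r0<-Mul1 // r0:Mul1,r1:2,r2:5,r3:4,r4:5,r5:Add1
cycle 3: issue MUL r3<-Mul2 // r0:Mul1,r1:2,r2:5,r3:Mul2,r4:5,r5:Add1
cycle 4: CDB Add1=6; stall // r0:Mul1,r1:2,r2:5,r3:Mul2,r4:5,r5:6
cycle 5: stall // r0:Mul1,r1:2,r2:5,r3:Mul2,r4:5,r5:6
cycle 6: stall // r0:Mul1,r1:2,r2:5,r3:Mul2,r4:5,r5:6
cycle 7: stall // r0:Mul1,r1:2,r2:5,r3:Mul2,r4:5,r5:6
cycle 8: CDB Mul2=4; issue MUL r1<-Mul2 // r0:Mul1,r1:Mul2,r2:5,r3:4,r4:5,r5:6
cycle 9: CDB Mul1=30; issue ADD r5<-Add1 // r0:30,r1:Mul2,r2:5,r3:4,r4:5,r5:Add1
cycle 10: issue MUL r3<-Mul1 // r0:30,r1:Mul2,r2:5,r3:Mul1,r4:5,r5:Add1
cycle 11: issue ADD r2<-Add2 // r0:30,r1:Mul2,r2:Add2,r3:Mul1,r4:5,r5:Add1
cycle 12: CDB Add1=36; issue ADD r3<-Add1 // r0:30,r1:Mul2,r2:Add2,r3:Add1,r4:5,r5:36
cycle 13: CDB Mul2=25 // r0:30,r1:25,r2:Add2,r3:Add1,r4:5,r5:36
cycle 14: - // r0:30,r1:25,r2:Add2,r3:Add1,r4:5,r5:36
cycle 15: CDB Mul1=120 // r0:30,r1:25,r2:Add2,r3:Add1,r4:5,r5:36
cycle 16: CDB Add2=61 // r0:30,r1:25,r2:61,r3:Add1,r4:5,r5:36
cycle 17: - // r0:30,r1:25,r2:61,r3:Add1,r4:5,r5:36
cycle 18: CDB Add1=240 // r0:30,r1:25,r2:61,r3:240,r4:5,r5:36

STATUS = VALUE 240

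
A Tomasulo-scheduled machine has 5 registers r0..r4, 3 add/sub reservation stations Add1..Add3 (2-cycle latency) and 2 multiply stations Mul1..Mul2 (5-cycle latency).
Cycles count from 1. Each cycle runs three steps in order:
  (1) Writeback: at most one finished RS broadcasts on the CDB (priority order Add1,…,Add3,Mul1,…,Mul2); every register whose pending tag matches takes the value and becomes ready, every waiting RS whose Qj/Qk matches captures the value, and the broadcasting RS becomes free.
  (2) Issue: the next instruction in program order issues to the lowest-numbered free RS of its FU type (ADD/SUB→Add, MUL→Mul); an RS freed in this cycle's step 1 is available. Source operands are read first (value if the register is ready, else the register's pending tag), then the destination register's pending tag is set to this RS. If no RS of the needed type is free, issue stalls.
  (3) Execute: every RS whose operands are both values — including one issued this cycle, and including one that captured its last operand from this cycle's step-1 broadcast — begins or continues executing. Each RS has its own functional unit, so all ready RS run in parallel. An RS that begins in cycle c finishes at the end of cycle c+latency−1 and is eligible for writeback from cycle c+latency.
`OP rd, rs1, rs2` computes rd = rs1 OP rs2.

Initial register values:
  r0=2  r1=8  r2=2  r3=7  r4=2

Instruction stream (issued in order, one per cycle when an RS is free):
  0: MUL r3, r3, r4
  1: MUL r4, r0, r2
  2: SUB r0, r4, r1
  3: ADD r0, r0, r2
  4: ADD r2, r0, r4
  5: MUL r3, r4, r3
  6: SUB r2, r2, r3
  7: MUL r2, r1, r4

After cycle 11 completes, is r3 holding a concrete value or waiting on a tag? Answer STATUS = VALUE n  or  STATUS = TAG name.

cycle 1: issue MUL r3<-Mul1 // r0:2,r1:8,r2:2,r3:Mul1,r4:2
cycle 2: issue MUL r4<-Mul2 // r0:2,r1:8,r2:2,r3:Mul1,r4:Mul2
cycle 3: issue SUB r0<-Add1 // r0:Add1,r1:8,r2:2,r3:Mul1,r4:Mul2
cycle 4: issue ADD r0<-Add2 // r0:Add2,r1:8,r2:2,r3:Mul1,r4:Mul2
cycle 5: issue ADD r2<-Add3 // r0:Add2,r1:8,r2:Add3,r3:Mul1,r4:Mul2
cycle 6: CDB Mul1=14; issue MUL r3<-Mul1 // r0:Add2,r1:8,r2:Add3,r3:Mul1,r4:Mul2
cycle 7: CDB Mul2=4; stall // r0:Add2,r1:8,r2:Add3,r3:Mul1,r4:4
cycle 8: stall // r0:Add2,r1:8,r2:Add3,r3:Mul1,r4:4
cycle 9: CDB Add1=-4; issue SUB r2<-Add1 // r0:Add2,r1:8,r2:Add1,r3:Mul1,r4:4
cycle 10: issue MUL r2<-Mul2 // r0:Add2,r1:8,r2:Mul2,r3:Mul1,r4:4
cycle 11: CDB Add2=-2 // r0:-2,r1:8,r2:Mul2,r3:Mul1,r4:4

STATUS = TAG Mul1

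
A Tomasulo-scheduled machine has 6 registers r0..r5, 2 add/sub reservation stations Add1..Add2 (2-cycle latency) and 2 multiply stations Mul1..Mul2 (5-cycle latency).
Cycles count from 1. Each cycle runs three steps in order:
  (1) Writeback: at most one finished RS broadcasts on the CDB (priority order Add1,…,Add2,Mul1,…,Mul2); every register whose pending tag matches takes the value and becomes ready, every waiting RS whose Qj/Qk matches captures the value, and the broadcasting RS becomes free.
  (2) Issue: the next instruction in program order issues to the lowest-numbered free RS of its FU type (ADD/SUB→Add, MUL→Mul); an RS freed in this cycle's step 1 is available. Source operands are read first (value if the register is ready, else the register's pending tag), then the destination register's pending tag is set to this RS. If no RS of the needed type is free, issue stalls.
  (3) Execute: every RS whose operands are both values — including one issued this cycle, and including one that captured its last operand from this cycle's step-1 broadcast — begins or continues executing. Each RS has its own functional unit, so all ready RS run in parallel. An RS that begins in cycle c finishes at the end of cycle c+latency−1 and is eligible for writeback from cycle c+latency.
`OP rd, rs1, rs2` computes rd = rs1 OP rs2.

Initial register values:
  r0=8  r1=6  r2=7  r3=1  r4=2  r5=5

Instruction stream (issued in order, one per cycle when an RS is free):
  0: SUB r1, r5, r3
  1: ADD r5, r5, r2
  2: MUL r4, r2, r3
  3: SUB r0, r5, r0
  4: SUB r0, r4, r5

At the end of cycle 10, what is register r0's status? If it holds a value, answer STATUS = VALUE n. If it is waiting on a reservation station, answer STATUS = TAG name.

STATUS = VALUE -5

c1: issue SUB r1<-Add1 | r0:8,r1:Add1,r2:7,r3:1,r4:2,r5:5
c2: issue ADD r5<-Add2 | r0:8,r1:Add1,r2:7,r3:1,r4:2,r5:Add2
c3: CDB Add1=4; issue MUL r4<-Mul1 | r0:8,r1:4,r2:7,r3:1,r4:Mul1,r5:Add2
c4: CDB Add2=12; issue SUB r0<-Add1 | r0:Add1,r1:4,r2:7,r3:1,r4:Mul1,r5:12
c5: issue SUB r0<-Add2 | r0:Add2,r1:4,r2:7,r3:1,r4:Mul1,r5:12
c6: CDB Add1=4 | r0:Add2,r1:4,r2:7,r3:1,r4:Mul1,r5:12
c7: - | r0:Add2,r1:4,r2:7,r3:1,r4:Mul1,r5:12
c8: CDB Mul1=7 | r0:Add2,r1:4,r2:7,r3:1,r4:7,r5:12
c9: - | r0:Add2,r1:4,r2:7,r3:1,r4:7,r5:12
c10: CDB Add2=-5 | r0:-5,r1:4,r2:7,r3:1,r4:7,r5:12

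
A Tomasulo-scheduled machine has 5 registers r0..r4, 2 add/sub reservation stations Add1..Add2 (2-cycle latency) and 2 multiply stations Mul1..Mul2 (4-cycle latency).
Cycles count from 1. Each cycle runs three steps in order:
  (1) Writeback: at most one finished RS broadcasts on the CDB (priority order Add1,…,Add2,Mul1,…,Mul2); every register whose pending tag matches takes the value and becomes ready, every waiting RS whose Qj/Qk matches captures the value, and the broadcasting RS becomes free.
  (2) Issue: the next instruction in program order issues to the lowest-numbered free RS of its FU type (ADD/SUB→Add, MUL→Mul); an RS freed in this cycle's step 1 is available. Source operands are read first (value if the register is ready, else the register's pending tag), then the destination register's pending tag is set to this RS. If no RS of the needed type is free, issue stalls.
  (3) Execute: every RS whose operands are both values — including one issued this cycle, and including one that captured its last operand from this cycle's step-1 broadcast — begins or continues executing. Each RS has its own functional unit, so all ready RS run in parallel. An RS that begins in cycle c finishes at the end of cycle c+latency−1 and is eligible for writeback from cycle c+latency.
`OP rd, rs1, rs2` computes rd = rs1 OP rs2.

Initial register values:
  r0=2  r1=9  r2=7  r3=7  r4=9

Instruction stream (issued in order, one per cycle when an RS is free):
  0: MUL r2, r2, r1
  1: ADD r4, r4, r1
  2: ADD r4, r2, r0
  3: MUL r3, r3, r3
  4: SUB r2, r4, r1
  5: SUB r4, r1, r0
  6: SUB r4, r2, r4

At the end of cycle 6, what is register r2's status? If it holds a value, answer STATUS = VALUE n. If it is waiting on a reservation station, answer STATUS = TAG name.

c1: issue MUL r2<-Mul1 | r0:2,r1:9,r2:Mul1,r3:7,r4:9
c2: issue ADD r4<-Add1 | r0:2,r1:9,r2:Mul1,r3:7,r4:Add1
c3: issue ADD r4<-Add2 | r0:2,r1:9,r2:Mul1,r3:7,r4:Add2
c4: CDB Add1=18; issue MUL r3<-Mul2 | r0:2,r1:9,r2:Mul1,r3:Mul2,r4:Add2
c5: CDB Mul1=63; issue SUB r2<-Add1 | r0:2,r1:9,r2:Add1,r3:Mul2,r4:Add2
c6: stall | r0:2,r1:9,r2:Add1,r3:Mul2,r4:Add2

STATUS = TAG Add1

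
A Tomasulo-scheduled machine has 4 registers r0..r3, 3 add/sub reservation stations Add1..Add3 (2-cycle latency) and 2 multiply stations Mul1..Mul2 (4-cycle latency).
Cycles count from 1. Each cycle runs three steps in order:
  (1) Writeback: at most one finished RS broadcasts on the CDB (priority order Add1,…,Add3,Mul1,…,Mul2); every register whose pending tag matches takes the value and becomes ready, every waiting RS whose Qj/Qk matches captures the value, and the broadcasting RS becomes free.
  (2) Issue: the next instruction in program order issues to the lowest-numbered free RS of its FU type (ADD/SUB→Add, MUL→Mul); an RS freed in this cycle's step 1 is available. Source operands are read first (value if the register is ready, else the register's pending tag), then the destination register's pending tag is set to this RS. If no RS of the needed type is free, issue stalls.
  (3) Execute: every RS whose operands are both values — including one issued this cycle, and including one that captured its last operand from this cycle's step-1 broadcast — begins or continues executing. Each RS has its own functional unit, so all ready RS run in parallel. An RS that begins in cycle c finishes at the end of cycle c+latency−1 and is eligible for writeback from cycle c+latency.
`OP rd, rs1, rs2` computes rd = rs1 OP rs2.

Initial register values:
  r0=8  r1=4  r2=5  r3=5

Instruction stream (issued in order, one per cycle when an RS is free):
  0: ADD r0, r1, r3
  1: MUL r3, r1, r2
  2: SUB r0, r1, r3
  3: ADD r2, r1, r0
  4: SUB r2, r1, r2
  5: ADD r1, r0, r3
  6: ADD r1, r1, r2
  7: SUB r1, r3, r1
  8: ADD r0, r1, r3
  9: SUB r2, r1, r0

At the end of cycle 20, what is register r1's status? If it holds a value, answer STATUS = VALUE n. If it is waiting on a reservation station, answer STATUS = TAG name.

STATUS = VALUE 0

c1: issue ADD r0<-Add1 | r0:Add1,r1:4,r2:5,r3:5
c2: issue MUL r3<-Mul1 | r0:Add1,r1:4,r2:5,r3:Mul1
c3: CDB Add1=9; issue SUB r0<-Add1 | r0:Add1,r1:4,r2:5,r3:Mul1
c4: issue ADD r2<-Add2 | r0:Add1,r1:4,r2:Add2,r3:Mul1
c5: issue SUB r2<-Add3 | r0:Add1,r1:4,r2:Add3,r3:Mul1
c6: CDB Mul1=20; stall | r0:Add1,r1:4,r2:Add3,r3:20
c7: stall | r0:Add1,r1:4,r2:Add3,r3:20
c8: CDB Add1=-16; issue ADD r1<-Add1 | r0:-16,r1:Add1,r2:Add3,r3:20
c9: stall | r0:-16,r1:Add1,r2:Add3,r3:20
c10: CDB Add1=4; issue ADD r1<-Add1 | r0:-16,r1:Add1,r2:Add3,r3:20
c11: CDB Add2=-12; issue SUB r1<-Add2 | r0:-16,r1:Add2,r2:Add3,r3:20
c12: stall | r0:-16,r1:Add2,r2:Add3,r3:20
c13: CDB Add3=16; issue ADD r0<-Add3 | r0:Add3,r1:Add2,r2:16,r3:20
c14: stall | r0:Add3,r1:Add2,r2:16,r3:20
c15: CDB Add1=20; issue SUB r2<-Add1 | r0:Add3,r1:Add2,r2:Add1,r3:20
c16: - | r0:Add3,r1:Add2,r2:Add1,r3:20
c17: CDB Add2=0 | r0:Add3,r1:0,r2:Add1,r3:20
c18: - | r0:Add3,r1:0,r2:Add1,r3:20
c19: CDB Add3=20 | r0:20,r1:0,r2:Add1,r3:20
c20: - | r0:20,r1:0,r2:Add1,r3:20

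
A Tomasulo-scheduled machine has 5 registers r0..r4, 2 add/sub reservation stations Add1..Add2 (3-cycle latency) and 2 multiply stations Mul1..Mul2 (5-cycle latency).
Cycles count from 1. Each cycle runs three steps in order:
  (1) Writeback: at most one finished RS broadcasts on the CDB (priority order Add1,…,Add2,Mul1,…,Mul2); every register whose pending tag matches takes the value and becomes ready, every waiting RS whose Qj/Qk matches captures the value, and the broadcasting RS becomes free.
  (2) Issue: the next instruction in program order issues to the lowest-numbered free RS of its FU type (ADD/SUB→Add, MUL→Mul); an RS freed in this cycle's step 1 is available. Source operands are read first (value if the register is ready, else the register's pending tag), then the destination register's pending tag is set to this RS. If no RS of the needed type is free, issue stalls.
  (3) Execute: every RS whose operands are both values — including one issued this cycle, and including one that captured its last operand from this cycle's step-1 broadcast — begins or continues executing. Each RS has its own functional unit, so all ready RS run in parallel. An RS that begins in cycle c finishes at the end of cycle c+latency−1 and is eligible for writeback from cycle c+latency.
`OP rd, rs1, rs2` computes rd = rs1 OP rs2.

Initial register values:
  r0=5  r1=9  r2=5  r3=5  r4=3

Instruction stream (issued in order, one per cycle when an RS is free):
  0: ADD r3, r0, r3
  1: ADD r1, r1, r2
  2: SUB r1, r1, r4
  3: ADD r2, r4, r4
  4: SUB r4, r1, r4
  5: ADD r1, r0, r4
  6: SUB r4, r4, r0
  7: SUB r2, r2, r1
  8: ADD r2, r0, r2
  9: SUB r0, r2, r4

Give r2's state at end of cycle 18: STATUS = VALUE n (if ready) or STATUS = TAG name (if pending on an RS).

  c1: issue ADD r3<-Add1  regs: r0:5,r1:9,r2:5,r3:Add1,r4:3
  c2: issue ADD r1<-Add2  regs: r0:5,r1:Add2,r2:5,r3:Add1,r4:3
  c3: stall  regs: r0:5,r1:Add2,r2:5,r3:Add1,r4:3
  c4: CDB Add1=10; issue SUB r1<-Add1  regs: r0:5,r1:Add1,r2:5,r3:10,r4:3
  c5: CDB Add2=14; issue ADD r2<-Add2  regs: r0:5,r1:Add1,r2:Add2,r3:10,r4:3
  c6: stall  regs: r0:5,r1:Add1,r2:Add2,r3:10,r4:3
  c7: stall  regs: r0:5,r1:Add1,r2:Add2,r3:10,r4:3
  c8: CDB Add1=11; issue SUB r4<-Add1  regs: r0:5,r1:11,r2:Add2,r3:10,r4:Add1
  c9: CDB Add2=6; issue ADD r1<-Add2  regs: r0:5,r1:Add2,r2:6,r3:10,r4:Add1
  c10: stall  regs: r0:5,r1:Add2,r2:6,r3:10,r4:Add1
  c11: CDB Add1=8; issue SUB r4<-Add1  regs: r0:5,r1:Add2,r2:6,r3:10,r4:Add1
  c12: stall  regs: r0:5,r1:Add2,r2:6,r3:10,r4:Add1
  c13: stall  regs: r0:5,r1:Add2,r2:6,r3:10,r4:Add1
  c14: CDB Add1=3; issue SUB r2<-Add1  regs: r0:5,r1:Add2,r2:Add1,r3:10,r4:3
  c15: CDB Add2=13; issue ADD r2<-Add2  regs: r0:5,r1:13,r2:Add2,r3:10,r4:3
  c16: stall  regs: r0:5,r1:13,r2:Add2,r3:10,r4:3
  c17: stall  regs: r0:5,r1:13,r2:Add2,r3:10,r4:3
  c18: CDB Add1=-7; issue SUB r0<-Add1  regs: r0:Add1,r1:13,r2:Add2,r3:10,r4:3

STATUS = TAG Add2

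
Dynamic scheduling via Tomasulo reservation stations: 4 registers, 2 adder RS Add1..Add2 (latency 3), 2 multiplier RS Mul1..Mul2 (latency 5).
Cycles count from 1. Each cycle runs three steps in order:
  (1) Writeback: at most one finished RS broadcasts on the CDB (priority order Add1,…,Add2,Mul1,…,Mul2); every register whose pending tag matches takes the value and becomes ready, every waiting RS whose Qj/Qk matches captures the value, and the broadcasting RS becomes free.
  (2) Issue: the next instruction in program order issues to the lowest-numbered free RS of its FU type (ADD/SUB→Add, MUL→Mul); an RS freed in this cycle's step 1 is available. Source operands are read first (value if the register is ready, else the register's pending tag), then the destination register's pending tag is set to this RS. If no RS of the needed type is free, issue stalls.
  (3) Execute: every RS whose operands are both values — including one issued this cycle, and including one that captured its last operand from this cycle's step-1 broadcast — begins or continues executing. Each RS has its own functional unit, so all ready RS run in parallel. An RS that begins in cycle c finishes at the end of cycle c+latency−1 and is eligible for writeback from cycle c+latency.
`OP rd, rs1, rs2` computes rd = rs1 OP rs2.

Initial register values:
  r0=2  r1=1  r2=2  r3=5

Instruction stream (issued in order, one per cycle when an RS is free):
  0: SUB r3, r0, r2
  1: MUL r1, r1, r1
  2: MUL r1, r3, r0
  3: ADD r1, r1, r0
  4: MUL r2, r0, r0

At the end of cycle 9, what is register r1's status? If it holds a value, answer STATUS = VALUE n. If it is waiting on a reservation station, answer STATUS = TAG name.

c1: issue SUB r3<-Add1 | r0:2,r1:1,r2:2,r3:Add1
c2: issue MUL r1<-Mul1 | r0:2,r1:Mul1,r2:2,r3:Add1
c3: issue MUL r1<-Mul2 | r0:2,r1:Mul2,r2:2,r3:Add1
c4: CDB Add1=0; issue ADD r1<-Add1 | r0:2,r1:Add1,r2:2,r3:0
c5: stall | r0:2,r1:Add1,r2:2,r3:0
c6: stall | r0:2,r1:Add1,r2:2,r3:0
c7: CDB Mul1=1; issue MUL r2<-Mul1 | r0:2,r1:Add1,r2:Mul1,r3:0
c8: - | r0:2,r1:Add1,r2:Mul1,r3:0
c9: CDB Mul2=0 | r0:2,r1:Add1,r2:Mul1,r3:0

STATUS = TAG Add1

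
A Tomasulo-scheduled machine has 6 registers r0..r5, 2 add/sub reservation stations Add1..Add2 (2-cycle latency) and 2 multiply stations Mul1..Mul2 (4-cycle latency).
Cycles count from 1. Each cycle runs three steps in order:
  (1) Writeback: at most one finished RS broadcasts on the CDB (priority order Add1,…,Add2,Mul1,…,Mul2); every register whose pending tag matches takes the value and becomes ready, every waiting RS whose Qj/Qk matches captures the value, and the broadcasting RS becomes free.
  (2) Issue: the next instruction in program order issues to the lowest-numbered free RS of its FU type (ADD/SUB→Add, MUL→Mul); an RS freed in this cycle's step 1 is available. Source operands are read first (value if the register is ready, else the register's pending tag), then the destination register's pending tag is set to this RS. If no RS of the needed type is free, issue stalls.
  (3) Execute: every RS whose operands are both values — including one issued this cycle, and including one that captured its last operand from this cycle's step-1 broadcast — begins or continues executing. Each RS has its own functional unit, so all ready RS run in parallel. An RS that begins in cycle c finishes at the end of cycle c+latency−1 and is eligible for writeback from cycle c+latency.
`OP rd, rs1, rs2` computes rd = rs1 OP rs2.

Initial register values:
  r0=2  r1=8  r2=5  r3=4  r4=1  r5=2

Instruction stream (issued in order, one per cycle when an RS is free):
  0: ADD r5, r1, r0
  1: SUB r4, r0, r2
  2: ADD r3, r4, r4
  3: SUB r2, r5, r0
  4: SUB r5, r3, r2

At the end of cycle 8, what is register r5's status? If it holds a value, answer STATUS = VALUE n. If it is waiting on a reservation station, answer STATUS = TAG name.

STATUS = TAG Add1

c1: issue ADD r5<-Add1 | r0:2,r1:8,r2:5,r3:4,r4:1,r5:Add1
c2: issue SUB r4<-Add2 | r0:2,r1:8,r2:5,r3:4,r4:Add2,r5:Add1
c3: CDB Add1=10; issue ADD r3<-Add1 | r0:2,r1:8,r2:5,r3:Add1,r4:Add2,r5:10
c4: CDB Add2=-3; issue SUB r2<-Add2 | r0:2,r1:8,r2:Add2,r3:Add1,r4:-3,r5:10
c5: stall | r0:2,r1:8,r2:Add2,r3:Add1,r4:-3,r5:10
c6: CDB Add1=-6; issue SUB r5<-Add1 | r0:2,r1:8,r2:Add2,r3:-6,r4:-3,r5:Add1
c7: CDB Add2=8 | r0:2,r1:8,r2:8,r3:-6,r4:-3,r5:Add1
c8: - | r0:2,r1:8,r2:8,r3:-6,r4:-3,r5:Add1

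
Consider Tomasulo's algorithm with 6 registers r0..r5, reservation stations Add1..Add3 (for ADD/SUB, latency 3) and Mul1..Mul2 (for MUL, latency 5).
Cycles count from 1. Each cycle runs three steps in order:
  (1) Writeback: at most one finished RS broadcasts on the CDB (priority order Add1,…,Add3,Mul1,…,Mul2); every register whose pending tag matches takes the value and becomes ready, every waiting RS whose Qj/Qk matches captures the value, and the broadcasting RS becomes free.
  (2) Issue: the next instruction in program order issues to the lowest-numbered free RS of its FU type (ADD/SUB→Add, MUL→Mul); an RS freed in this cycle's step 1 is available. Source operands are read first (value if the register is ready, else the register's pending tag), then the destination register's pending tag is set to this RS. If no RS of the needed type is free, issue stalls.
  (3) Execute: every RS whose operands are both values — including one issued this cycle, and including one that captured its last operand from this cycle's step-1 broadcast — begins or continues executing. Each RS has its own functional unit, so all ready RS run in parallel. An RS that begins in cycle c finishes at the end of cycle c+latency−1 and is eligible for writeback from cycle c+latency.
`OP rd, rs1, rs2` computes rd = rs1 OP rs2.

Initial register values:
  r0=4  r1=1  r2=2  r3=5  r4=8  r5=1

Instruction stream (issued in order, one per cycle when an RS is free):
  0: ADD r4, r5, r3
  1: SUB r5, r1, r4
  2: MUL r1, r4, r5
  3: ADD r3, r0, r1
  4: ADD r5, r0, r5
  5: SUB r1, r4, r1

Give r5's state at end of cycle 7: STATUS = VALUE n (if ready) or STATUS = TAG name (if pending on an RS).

cycle 1: issue ADD r4<-Add1 // r0:4,r1:1,r2:2,r3:5,r4:Add1,r5:1
cycle 2: issue SUB r5<-Add2 // r0:4,r1:1,r2:2,r3:5,r4:Add1,r5:Add2
cycle 3: issue MUL r1<-Mul1 // r0:4,r1:Mul1,r2:2,r3:5,r4:Add1,r5:Add2
cycle 4: CDB Add1=6; issue ADD r3<-Add1 // r0:4,r1:Mul1,r2:2,r3:Add1,r4:6,r5:Add2
cycle 5: issue ADD r5<-Add3 // r0:4,r1:Mul1,r2:2,r3:Add1,r4:6,r5:Add3
cycle 6: stall // r0:4,r1:Mul1,r2:2,r3:Add1,r4:6,r5:Add3
cycle 7: CDB Add2=-5; issue SUB r1<-Add2 // r0:4,r1:Add2,r2:2,r3:Add1,r4:6,r5:Add3

STATUS = TAG Add3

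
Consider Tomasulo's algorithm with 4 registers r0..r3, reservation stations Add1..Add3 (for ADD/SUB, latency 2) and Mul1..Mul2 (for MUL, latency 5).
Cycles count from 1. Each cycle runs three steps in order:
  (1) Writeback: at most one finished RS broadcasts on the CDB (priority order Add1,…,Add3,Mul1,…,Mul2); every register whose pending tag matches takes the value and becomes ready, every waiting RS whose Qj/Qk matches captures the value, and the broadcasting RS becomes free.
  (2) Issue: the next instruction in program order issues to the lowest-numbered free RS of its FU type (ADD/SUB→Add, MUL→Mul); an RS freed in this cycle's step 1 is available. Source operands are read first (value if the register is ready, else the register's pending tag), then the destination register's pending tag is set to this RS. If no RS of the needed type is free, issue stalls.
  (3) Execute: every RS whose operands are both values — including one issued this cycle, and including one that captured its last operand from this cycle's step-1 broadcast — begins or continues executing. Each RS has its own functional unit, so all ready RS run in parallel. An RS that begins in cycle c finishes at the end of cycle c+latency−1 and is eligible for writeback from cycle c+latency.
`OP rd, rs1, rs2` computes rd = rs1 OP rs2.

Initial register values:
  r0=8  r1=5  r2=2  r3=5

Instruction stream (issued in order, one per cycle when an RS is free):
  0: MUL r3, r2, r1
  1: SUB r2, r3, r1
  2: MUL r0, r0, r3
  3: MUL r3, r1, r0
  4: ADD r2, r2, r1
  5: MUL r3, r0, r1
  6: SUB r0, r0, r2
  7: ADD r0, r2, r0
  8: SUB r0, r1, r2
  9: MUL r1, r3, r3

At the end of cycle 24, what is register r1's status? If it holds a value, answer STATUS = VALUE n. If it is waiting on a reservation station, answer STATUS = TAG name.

cycle 1: issue MUL r3<-Mul1 // r0:8,r1:5,r2:2,r3:Mul1
cycle 2: issue SUB r2<-Add1 // r0:8,r1:5,r2:Add1,r3:Mul1
cycle 3: issue MUL r0<-Mul2 // r0:Mul2,r1:5,r2:Add1,r3:Mul1
cycle 4: stall // r0:Mul2,r1:5,r2:Add1,r3:Mul1
cycle 5: stall // r0:Mul2,r1:5,r2:Add1,r3:Mul1
cycle 6: CDB Mul1=10; issue MUL r3<-Mul1 // r0:Mul2,r1:5,r2:Add1,r3:Mul1
cycle 7: issue ADD r2<-Add2 // r0:Mul2,r1:5,r2:Add2,r3:Mul1
cycle 8: CDB Add1=5; stall // r0:Mul2,r1:5,r2:Add2,r3:Mul1
cycle 9: stall // r0:Mul2,r1:5,r2:Add2,r3:Mul1
cycle 10: CDB Add2=10; stall // r0:Mul2,r1:5,r2:10,r3:Mul1
cycle 11: CDB Mul2=80; issue MUL r3<-Mul2 // r0:80,r1:5,r2:10,r3:Mul2
cycle 12: issue SUB r0<-Add1 // r0:Add1,r1:5,r2:10,r3:Mul2
cycle 13: issue ADD r0<-Add2 // r0:Add2,r1:5,r2:10,r3:Mul2
cycle 14: CDB Add1=70; issue SUB r0<-Add1 // r0:Add1,r1:5,r2:10,r3:Mul2
cycle 15: stall // r0:Add1,r1:5,r2:10,r3:Mul2
cycle 16: CDB Add1=-5; stall // r0:-5,r1:5,r2:10,r3:Mul2
cycle 17: CDB Add2=80; stall // r0:-5,r1:5,r2:10,r3:Mul2
cycle 18: CDB Mul1=400; issue MUL r1<-Mul1 // r0:-5,r1:Mul1,r2:10,r3:Mul2
cycle 19: CDB Mul2=400 // r0:-5,r1:Mul1,r2:10,r3:400
cycle 20: - // r0:-5,r1:Mul1,r2:10,r3:400
cycle 21: - // r0:-5,r1:Mul1,r2:10,r3:400
cycle 22: - // r0:-5,r1:Mul1,r2:10,r3:400
cycle 23: - // r0:-5,r1:Mul1,r2:10,r3:400
cycle 24: CDB Mul1=160000 // r0:-5,r1:160000,r2:10,r3:400

STATUS = VALUE 160000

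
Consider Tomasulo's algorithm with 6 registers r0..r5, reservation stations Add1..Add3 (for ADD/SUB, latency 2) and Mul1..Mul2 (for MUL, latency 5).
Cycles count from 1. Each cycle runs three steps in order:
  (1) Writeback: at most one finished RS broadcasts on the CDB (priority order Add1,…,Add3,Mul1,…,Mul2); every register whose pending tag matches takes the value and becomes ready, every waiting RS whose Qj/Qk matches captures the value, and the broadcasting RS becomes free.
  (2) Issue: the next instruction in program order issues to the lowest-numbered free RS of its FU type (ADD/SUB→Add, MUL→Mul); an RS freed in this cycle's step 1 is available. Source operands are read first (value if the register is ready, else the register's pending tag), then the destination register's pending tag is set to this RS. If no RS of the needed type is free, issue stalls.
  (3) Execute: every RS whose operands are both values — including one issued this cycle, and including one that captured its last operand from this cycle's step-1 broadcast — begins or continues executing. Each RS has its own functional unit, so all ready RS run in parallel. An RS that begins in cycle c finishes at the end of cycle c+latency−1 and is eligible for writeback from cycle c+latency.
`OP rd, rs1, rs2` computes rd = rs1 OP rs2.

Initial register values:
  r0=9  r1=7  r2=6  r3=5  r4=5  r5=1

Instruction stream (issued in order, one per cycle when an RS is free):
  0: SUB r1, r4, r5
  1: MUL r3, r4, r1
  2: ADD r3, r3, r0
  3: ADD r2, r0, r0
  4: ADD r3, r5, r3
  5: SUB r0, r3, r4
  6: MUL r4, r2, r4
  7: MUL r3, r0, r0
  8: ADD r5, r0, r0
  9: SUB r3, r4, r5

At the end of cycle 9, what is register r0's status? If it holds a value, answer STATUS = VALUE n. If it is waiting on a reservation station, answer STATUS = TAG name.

STATUS = TAG Add2

cycle 1: issue SUB r1<-Add1 // r0:9,r1:Add1,r2:6,r3:5,r4:5,r5:1
cycle 2: issue MUL r3<-Mul1 // r0:9,r1:Add1,r2:6,r3:Mul1,r4:5,r5:1
cycle 3: CDB Add1=4; issue ADD r3<-Add1 // r0:9,r1:4,r2:6,r3:Add1,r4:5,r5:1
cycle 4: issue ADD r2<-Add2 // r0:9,r1:4,r2:Add2,r3:Add1,r4:5,r5:1
cycle 5: issue ADD r3<-Add3 // r0:9,r1:4,r2:Add2,r3:Add3,r4:5,r5:1
cycle 6: CDB Add2=18; issue SUB r0<-Add2 // r0:Add2,r1:4,r2:18,r3:Add3,r4:5,r5:1
cycle 7: issue MUL r4<-Mul2 // r0:Add2,r1:4,r2:18,r3:Add3,r4:Mul2,r5:1
cycle 8: CDB Mul1=20; issue MUL r3<-Mul1 // r0:Add2,r1:4,r2:18,r3:Mul1,r4:Mul2,r5:1
cycle 9: stall // r0:Add2,r1:4,r2:18,r3:Mul1,r4:Mul2,r5:1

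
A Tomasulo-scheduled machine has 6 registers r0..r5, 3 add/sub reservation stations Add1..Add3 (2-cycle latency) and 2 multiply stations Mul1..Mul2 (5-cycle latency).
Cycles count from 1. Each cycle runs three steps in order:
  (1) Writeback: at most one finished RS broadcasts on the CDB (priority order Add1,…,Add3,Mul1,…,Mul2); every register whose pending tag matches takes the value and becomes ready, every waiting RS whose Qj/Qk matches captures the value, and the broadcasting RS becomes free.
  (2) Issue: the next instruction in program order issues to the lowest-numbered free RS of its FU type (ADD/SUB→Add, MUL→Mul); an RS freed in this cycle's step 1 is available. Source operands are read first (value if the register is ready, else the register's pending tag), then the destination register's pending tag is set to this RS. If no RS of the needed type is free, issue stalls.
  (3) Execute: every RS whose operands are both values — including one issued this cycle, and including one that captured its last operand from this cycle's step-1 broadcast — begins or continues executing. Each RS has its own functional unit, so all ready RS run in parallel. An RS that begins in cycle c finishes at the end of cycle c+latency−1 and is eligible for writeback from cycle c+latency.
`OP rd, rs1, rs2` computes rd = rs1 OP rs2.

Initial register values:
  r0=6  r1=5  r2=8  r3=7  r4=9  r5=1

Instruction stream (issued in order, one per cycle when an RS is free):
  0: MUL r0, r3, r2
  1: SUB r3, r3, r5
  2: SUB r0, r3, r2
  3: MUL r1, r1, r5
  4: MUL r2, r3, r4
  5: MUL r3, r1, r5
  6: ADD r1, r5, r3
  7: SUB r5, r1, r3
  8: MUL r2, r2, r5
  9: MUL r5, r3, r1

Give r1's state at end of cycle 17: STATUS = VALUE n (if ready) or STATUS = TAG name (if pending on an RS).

  c1: issue MUL r0<-Mul1  regs: r0:Mul1,r1:5,r2:8,r3:7,r4:9,r5:1
  c2: issue SUB r3<-Add1  regs: r0:Mul1,r1:5,r2:8,r3:Add1,r4:9,r5:1
  c3: issue SUB r0<-Add2  regs: r0:Add2,r1:5,r2:8,r3:Add1,r4:9,r5:1
  c4: CDB Add1=6; issue MUL r1<-Mul2  regs: r0:Add2,r1:Mul2,r2:8,r3:6,r4:9,r5:1
  c5: stall  regs: r0:Add2,r1:Mul2,r2:8,r3:6,r4:9,r5:1
  c6: CDB Add2=-2; stall  regs: r0:-2,r1:Mul2,r2:8,r3:6,r4:9,r5:1
  c7: CDB Mul1=56; issue MUL r2<-Mul1  regs: r0:-2,r1:Mul2,r2:Mul1,r3:6,r4:9,r5:1
  c8: stall  regs: r0:-2,r1:Mul2,r2:Mul1,r3:6,r4:9,r5:1
  c9: CDB Mul2=5; issue MUL r3<-Mul2  regs: r0:-2,r1:5,r2:Mul1,r3:Mul2,r4:9,r5:1
  c10: issue ADD r1<-Add1  regs: r0:-2,r1:Add1,r2:Mul1,r3:Mul2,r4:9,r5:1
  c11: issue SUB r5<-Add2  regs: r0:-2,r1:Add1,r2:Mul1,r3:Mul2,r4:9,r5:Add2
  c12: CDB Mul1=54; issue MUL r2<-Mul1  regs: r0:-2,r1:Add1,r2:Mul1,r3:Mul2,r4:9,r5:Add2
  c13: stall  regs: r0:-2,r1:Add1,r2:Mul1,r3:Mul2,r4:9,r5:Add2
  c14: CDB Mul2=5; issue MUL r5<-Mul2  regs: r0:-2,r1:Add1,r2:Mul1,r3:5,r4:9,r5:Mul2
  c15: -  regs: r0:-2,r1:Add1,r2:Mul1,r3:5,r4:9,r5:Mul2
  c16: CDB Add1=6  regs: r0:-2,r1:6,r2:Mul1,r3:5,r4:9,r5:Mul2
  c17: -  regs: r0:-2,r1:6,r2:Mul1,r3:5,r4:9,r5:Mul2

STATUS = VALUE 6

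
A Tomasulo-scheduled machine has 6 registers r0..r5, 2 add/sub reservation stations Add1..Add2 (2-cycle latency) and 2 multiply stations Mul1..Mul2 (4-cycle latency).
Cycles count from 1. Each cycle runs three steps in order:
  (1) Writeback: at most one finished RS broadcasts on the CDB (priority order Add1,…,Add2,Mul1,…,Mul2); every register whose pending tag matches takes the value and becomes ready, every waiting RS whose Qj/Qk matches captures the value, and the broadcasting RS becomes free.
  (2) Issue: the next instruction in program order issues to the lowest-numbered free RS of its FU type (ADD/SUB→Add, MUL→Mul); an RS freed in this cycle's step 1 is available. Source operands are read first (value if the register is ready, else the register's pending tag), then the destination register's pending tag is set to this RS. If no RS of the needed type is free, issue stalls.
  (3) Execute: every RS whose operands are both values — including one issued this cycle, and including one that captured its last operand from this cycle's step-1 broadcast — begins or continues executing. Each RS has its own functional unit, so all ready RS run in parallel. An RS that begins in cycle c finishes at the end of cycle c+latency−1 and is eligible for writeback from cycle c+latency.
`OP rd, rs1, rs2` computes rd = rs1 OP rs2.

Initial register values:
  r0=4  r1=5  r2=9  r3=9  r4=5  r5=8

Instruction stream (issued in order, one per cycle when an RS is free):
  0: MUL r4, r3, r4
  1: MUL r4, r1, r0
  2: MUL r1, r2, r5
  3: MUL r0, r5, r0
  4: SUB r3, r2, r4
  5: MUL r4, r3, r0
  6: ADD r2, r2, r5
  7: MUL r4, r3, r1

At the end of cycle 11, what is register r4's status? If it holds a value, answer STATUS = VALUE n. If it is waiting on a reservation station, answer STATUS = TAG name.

STATUS = TAG Mul1

cycle 1: issue MUL r4<-Mul1 // r0:4,r1:5,r2:9,r3:9,r4:Mul1,r5:8
cycle 2: issue MUL r4<-Mul2 // r0:4,r1:5,r2:9,r3:9,r4:Mul2,r5:8
cycle 3: stall // r0:4,r1:5,r2:9,r3:9,r4:Mul2,r5:8
cycle 4: stall // r0:4,r1:5,r2:9,r3:9,r4:Mul2,r5:8
cycle 5: CDB Mul1=45; issue MUL r1<-Mul1 // r0:4,r1:Mul1,r2:9,r3:9,r4:Mul2,r5:8
cycle 6: CDB Mul2=20; issue MUL r0<-Mul2 // r0:Mul2,r1:Mul1,r2:9,r3:9,r4:20,r5:8
cycle 7: issue SUB r3<-Add1 // r0:Mul2,r1:Mul1,r2:9,r3:Add1,r4:20,r5:8
cycle 8: stall // r0:Mul2,r1:Mul1,r2:9,r3:Add1,r4:20,r5:8
cycle 9: CDB Add1=-11; stall // r0:Mul2,r1:Mul1,r2:9,r3:-11,r4:20,r5:8
cycle 10: CDB Mul1=72; issue MUL r4<-Mul1 // r0:Mul2,r1:72,r2:9,r3:-11,r4:Mul1,r5:8
cycle 11: CDB Mul2=32; issue ADD r2<-Add1 // r0:32,r1:72,r2:Add1,r3:-11,r4:Mul1,r5:8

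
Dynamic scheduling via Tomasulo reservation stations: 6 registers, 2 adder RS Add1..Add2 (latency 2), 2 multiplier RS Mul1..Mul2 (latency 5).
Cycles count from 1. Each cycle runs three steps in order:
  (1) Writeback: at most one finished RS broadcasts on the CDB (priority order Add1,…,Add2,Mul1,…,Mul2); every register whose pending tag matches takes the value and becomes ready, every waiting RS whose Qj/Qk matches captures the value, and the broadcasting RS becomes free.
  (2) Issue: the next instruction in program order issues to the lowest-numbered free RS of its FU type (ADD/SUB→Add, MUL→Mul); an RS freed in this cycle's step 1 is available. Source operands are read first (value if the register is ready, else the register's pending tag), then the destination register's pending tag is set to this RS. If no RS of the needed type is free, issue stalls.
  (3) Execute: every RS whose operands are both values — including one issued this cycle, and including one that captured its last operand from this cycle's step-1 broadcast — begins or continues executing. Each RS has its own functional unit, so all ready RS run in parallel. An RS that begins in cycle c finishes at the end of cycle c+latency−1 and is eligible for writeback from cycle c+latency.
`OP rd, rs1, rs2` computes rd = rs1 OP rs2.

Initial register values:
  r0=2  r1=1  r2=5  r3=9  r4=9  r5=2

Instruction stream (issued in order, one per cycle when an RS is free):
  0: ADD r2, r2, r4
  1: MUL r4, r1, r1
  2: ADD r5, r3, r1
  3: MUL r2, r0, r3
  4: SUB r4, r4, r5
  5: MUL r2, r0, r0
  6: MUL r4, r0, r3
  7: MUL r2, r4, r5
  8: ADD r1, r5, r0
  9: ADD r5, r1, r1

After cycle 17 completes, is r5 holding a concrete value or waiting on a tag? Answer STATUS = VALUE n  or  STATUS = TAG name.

c1: issue ADD r2<-Add1 | r0:2,r1:1,r2:Add1,r3:9,r4:9,r5:2
c2: issue MUL r4<-Mul1 | r0:2,r1:1,r2:Add1,r3:9,r4:Mul1,r5:2
c3: CDB Add1=14; issue ADD r5<-Add1 | r0:2,r1:1,r2:14,r3:9,r4:Mul1,r5:Add1
c4: issue MUL r2<-Mul2 | r0:2,r1:1,r2:Mul2,r3:9,r4:Mul1,r5:Add1
c5: CDB Add1=10; issue SUB r4<-Add1 | r0:2,r1:1,r2:Mul2,r3:9,r4:Add1,r5:10
c6: stall | r0:2,r1:1,r2:Mul2,r3:9,r4:Add1,r5:10
c7: CDB Mul1=1; issue MUL r2<-Mul1 | r0:2,r1:1,r2:Mul1,r3:9,r4:Add1,r5:10
c8: stall | r0:2,r1:1,r2:Mul1,r3:9,r4:Add1,r5:10
c9: CDB Add1=-9; stall | r0:2,r1:1,r2:Mul1,r3:9,r4:-9,r5:10
c10: CDB Mul2=18; issue MUL r4<-Mul2 | r0:2,r1:1,r2:Mul1,r3:9,r4:Mul2,r5:10
c11: stall | r0:2,r1:1,r2:Mul1,r3:9,r4:Mul2,r5:10
c12: CDB Mul1=4; issue MUL r2<-Mul1 | r0:2,r1:1,r2:Mul1,r3:9,r4:Mul2,r5:10
c13: issue ADD r1<-Add1 | r0:2,r1:Add1,r2:Mul1,r3:9,r4:Mul2,r5:10
c14: issue ADD r5<-Add2 | r0:2,r1:Add1,r2:Mul1,r3:9,r4:Mul2,r5:Add2
c15: CDB Add1=12 | r0:2,r1:12,r2:Mul1,r3:9,r4:Mul2,r5:Add2
c16: CDB Mul2=18 | r0:2,r1:12,r2:Mul1,r3:9,r4:18,r5:Add2
c17: CDB Add2=24 | r0:2,r1:12,r2:Mul1,r3:9,r4:18,r5:24

STATUS = VALUE 24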